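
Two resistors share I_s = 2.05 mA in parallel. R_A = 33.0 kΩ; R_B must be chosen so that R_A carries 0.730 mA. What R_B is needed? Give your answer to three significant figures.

In a two-way split, I_A/I_s = R_B/(R_A + R_B).
0.730/2.05 = R_B/(R_A + R_B) → R_B = R_A · (0.3561)/(1 − 0.3561) = 33.0 × 0.5530 = 18.25 kΩ.

R_B ≈ 18.3 kΩ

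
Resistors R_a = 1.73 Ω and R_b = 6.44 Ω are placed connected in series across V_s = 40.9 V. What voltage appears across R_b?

V ≈ 32.2 V

Total series resistance ΣR = 1.73 + 6.44 = 8.170 Ω.
Voltage divider: V = V_s · (6.440 / 8.170) = 40.9 × 0.7882 = 32.24 V.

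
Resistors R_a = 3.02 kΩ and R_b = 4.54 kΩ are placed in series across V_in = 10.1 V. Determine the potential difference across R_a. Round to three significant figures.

V ≈ 4.03 V

Series total: ΣR = 3.02 + 4.54 = 7.560 kΩ.
By the voltage-divider rule, V = 10.1 × 3.020/7.560 = 4.035 V.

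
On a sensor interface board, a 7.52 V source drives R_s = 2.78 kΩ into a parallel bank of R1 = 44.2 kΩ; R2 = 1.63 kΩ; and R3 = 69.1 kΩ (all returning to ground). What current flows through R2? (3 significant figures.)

Combine the parallel branches: R_p = (1/44.2 + 1/1.63 + 1/69.1)⁻¹ = 1.537 kΩ.
Node voltage V_A = V_in · R_p/(R_s + R_p) = 7.52 × 0.3560 = 2.677 V.
I(R2) = V_A / R2 = 2.677/1.63 = 1.643 mA.

I ≈ 1.64 mA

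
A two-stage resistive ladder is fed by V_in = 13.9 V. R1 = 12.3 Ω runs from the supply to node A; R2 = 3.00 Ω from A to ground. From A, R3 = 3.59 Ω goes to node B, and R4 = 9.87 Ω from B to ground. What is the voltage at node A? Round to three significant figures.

V_A ≈ 2.31 V

Node A sees R2 in parallel with the series input of stage 2, R3 + R4 = 13.46 Ω.
R2 ‖ (R3+R4) = 2.453 Ω.
So V_A = 13.9 × 0.1663 = 2.311 V.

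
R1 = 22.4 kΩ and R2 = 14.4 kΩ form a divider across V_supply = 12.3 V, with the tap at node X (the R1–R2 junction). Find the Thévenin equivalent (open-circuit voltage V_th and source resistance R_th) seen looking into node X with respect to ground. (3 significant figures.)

V_th is the unloaded tap voltage: V_supply · R2/(R1+R2) = 12.3 × 0.3913 = 4.813 V.
Looking into X with the source shorted: R_th = R1·R2/(R1+R2) = 22.40 × 14.4/36.80 = 8.765 kΩ.

V_th ≈ 4.81 V, R_th ≈ 8.77 kΩ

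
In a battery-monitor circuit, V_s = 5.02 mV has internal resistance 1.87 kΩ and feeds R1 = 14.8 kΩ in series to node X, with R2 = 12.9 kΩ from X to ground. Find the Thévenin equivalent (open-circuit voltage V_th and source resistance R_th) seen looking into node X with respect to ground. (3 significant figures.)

V_th ≈ 2.19 mV, R_th ≈ 7.27 kΩ

R1' = 1.87 + 14.8 = 16.67 kΩ (source resistance + R1).
Open-circuit (no load on X): V_th = V_s · R2/(R1' + R2) = 5.02 × 12.9/(16.67 + 12.9) = 2.190 mV.
Zeroing V_s shorts the top of R1' to ground, so R_th = R1' ‖ R2 = 7.272 kΩ.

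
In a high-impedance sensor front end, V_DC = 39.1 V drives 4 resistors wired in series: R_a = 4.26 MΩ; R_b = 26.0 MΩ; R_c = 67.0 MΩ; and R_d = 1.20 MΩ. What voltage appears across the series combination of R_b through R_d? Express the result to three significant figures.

ΣR = 4.26 + 26.0 + 67.0 + 1.20 = 98.46 MΩ.
R_{R_b..R_d} = 26.0 + 67.0 + 1.20 = 94.20 MΩ.
V = V_DC · R/ΣR = 39.1 × 0.9567 = 37.41 V.

V ≈ 37.4 V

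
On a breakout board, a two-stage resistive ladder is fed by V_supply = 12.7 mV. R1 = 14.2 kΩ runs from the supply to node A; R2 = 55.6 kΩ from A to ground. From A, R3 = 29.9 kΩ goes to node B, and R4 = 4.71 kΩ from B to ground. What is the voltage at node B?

V_B ≈ 1.04 mV

Node A sees R2 in parallel with the series input of stage 2, R3 + R4 = 34.61 kΩ.
R2 ‖ (R3+R4) = 21.33 kΩ.
So V_A = 12.7 × 0.6004 = 7.625 mV.
Then the unloaded second divider: V_B = V_A × R4/(R3+R4) = 7.625 × 0.1361 = 1.038 mV.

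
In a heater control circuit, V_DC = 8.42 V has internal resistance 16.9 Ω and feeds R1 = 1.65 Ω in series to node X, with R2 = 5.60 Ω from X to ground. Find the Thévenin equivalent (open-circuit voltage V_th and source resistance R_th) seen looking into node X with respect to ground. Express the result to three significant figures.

V_th ≈ 1.95 V, R_th ≈ 4.30 Ω

R1' = 16.9 + 1.65 = 18.55 Ω (source resistance + R1).
Open-circuit (no load on X): V_th = V_DC · R2/(R1' + R2) = 8.42 × 5.60/(18.55 + 5.60) = 1.952 V.
With V_DC suppressed (replaced by a short), R_th = R1' ‖ R2 = (18.55 × 5.60)/(18.55 + 5.60) = 4.301 Ω.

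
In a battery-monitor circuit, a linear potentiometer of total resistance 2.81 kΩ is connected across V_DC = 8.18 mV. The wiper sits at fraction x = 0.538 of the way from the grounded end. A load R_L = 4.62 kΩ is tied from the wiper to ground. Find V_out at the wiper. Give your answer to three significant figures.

V_out ≈ 3.82 mV

The pot divides into 1.298 kΩ above the wiper and 1.512 kΩ below.
Lower segment in parallel with the load: 1.512 ‖ 4.62 = 1.139 kΩ.
Then V_out = V_DC · 1.139/(1.298 + 1.139) = 3.823 mV.
(Unloaded: V_out = x·V_DC = 4.40 mV.)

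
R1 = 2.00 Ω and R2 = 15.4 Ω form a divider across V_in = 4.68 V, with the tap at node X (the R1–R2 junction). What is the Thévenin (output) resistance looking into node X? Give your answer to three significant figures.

R_th ≈ 1.77 Ω

Zeroing V_in shorts the top of R1 to ground, so R_th = R1 ‖ R2 = 1.770 Ω.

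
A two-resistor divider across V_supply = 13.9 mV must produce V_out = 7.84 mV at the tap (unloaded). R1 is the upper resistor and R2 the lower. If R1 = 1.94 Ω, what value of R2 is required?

R2 ≈ 2.51 Ω

V_out/V_supply = R2/(R1+R2) = 0.5640.
R2 = R1 · 0.5640/(1 − 0.5640) = 2.510 Ω.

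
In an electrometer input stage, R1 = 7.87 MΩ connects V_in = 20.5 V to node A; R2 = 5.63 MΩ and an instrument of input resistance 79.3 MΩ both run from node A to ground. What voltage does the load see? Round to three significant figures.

V_out ≈ 8.21 V

First combine the lower leg with the load: R2 ‖ R_L = 5.257 MΩ.
Then V_out = V_in · R2'/(R1 + R2') = 20.5 × 5.257/13.13 = 8.209 V.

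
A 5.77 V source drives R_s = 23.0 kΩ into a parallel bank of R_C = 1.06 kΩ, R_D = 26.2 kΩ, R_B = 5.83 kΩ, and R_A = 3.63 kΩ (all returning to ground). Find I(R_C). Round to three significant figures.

Equivalent of the parallel group: R_p = 0.7000 kΩ.
V_A by voltage divider: V_A = 5.77 × 0.7000/(23.0 + 0.7000) = 0.1704 V.
I(R_C) = V_A / R_C = 0.1704/1.06 = 0.1608 mA.

I ≈ 0.161 mA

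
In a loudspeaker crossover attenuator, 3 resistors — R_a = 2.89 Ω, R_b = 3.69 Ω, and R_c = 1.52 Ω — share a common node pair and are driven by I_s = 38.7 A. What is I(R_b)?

ΣG = 1/2.89 + 1/3.69 + 1/1.52 = 1.275.
By the current-divider rule, I = I_s · G_k/ΣG = 38.7 × 0.2126 = 8.226 A.

I ≈ 8.23 A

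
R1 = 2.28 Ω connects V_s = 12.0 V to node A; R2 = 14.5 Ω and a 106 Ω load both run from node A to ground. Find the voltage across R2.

V_out ≈ 10.2 V

R2 ‖ R_L = (14.5 × 106)/(14.5 + 106) = 12.76 Ω.
Now apply the divider: V_out = 12.0 × 0.8484 = 10.18 V.
(Unloaded it would be 10.4 V; the load pulls it down.)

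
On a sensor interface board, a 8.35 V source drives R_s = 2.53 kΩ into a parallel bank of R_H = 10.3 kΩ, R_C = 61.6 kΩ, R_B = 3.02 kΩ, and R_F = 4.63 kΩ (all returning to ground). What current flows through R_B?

Parallel bank: R_p = 1/(1/10.3 + 1/61.6 + 1/3.02 + 1/4.63) = 1.514 kΩ.
Node voltage V_A = V_supply · R_p/(R_s + R_p) = 8.35 × 0.3744 = 3.126 V.
Branch current I = V_A/R_B = 3.126/3.02 = 1.035 mA.

I ≈ 1.04 mA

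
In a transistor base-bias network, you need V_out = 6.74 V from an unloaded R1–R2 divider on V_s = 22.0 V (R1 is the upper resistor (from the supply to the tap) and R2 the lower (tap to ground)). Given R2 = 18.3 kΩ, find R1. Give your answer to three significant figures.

R1 ≈ 41.4 kΩ

V_out/V_s = R2/(R1+R2) = 0.3064.
Rearranging, R1 = R2·(1−k)/k = 18.3 × 2.264 = 41.43 kΩ.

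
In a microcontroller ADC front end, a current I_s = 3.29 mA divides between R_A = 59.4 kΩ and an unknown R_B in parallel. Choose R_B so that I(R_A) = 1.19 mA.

The fraction through R_A equals R_B/(R_A+R_B).
1.19/3.29 = R_B/(R_A + R_B) → R_B = R_A · (0.3617)/(1 − 0.3617) = 59.4 × 0.5667 = 33.66 kΩ.

R_B ≈ 33.7 kΩ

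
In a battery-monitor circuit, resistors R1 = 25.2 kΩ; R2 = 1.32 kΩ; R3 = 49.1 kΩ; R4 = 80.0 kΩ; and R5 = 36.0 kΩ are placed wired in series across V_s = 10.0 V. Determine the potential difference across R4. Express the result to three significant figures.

Total series resistance ΣR = 25.2 + 1.32 + 49.1 + 80.0 + 36.0 = 191.6 kΩ.
V = V_s · R/ΣR = 10.0 × 0.4175 = 4.175 V.

V ≈ 4.17 V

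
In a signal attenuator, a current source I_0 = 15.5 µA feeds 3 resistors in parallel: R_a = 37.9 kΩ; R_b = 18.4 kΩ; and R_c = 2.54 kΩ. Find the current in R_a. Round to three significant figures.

I ≈ 0.862 µA

Total conductance ΣG = 1/37.9 + 1/18.4 + 1/2.54 = 0.4744 (units of 1/kΩ).
By the current-divider rule, I = I_0 · G_k/ΣG = 15.5 × 0.05561 = 0.8620 µA.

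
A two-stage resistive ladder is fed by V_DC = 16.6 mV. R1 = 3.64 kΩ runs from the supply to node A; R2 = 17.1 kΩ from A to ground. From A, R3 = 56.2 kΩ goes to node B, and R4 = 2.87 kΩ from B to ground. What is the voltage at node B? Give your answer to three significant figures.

V_B ≈ 0.633 mV

The second stage (R3 + R4 = 59.07 kΩ) loads node A in parallel with R2.
Effective lower resistance at A: R2 ‖ 59.07 = 13.26 kΩ.
So V_A = 16.6 × 0.7846 = 13.02 mV.
Then the unloaded second divider: V_B = V_A × R4/(R3+R4) = 13.02 × 0.04859 = 0.6328 mV.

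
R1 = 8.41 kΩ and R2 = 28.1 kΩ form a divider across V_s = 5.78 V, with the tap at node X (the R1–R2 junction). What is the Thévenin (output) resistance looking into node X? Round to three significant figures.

R_th ≈ 6.47 kΩ

With V_s suppressed (replaced by a short), R_th = R1 ‖ R2 = (8.410 × 28.1)/(8.410 + 28.1) = 6.473 kΩ.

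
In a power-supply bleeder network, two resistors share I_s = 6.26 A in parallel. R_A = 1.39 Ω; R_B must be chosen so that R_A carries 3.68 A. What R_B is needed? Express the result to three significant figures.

Two-branch current divider: I_A = I_s · R_B/(R_A + R_B).
3.68/6.26 = R_B/(R_A + R_B) → R_B = R_A · (0.5879)/(1 − 0.5879) = 1.39 × 1.426 = 1.983 Ω.

R_B ≈ 1.98 Ω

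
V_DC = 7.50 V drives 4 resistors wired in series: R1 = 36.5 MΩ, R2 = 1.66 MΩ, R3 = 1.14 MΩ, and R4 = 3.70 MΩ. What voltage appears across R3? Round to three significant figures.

V ≈ 0.199 V

ΣR = 36.5 + 1.66 + 1.14 + 3.70 = 43.00 MΩ.
By the voltage-divider rule, V = 7.50 × 1.140/43.00 = 0.1988 V.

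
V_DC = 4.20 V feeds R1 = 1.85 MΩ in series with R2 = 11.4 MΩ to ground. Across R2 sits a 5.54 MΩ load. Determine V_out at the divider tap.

V_out ≈ 2.81 V

R2 ‖ R_L = (11.4 × 5.54)/(11.4 + 5.54) = 3.728 MΩ.
Now apply the divider: V_out = 4.20 × 0.6684 = 2.807 V.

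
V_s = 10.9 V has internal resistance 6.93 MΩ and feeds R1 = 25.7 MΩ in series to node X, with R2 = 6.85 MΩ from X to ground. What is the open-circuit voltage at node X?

R1' = 6.93 + 25.7 = 32.63 MΩ (source resistance + R1).
With X open, the divider is unloaded: V_th = 10.9 × 6.85/39.48 = 1.891 V.

V_th ≈ 1.89 V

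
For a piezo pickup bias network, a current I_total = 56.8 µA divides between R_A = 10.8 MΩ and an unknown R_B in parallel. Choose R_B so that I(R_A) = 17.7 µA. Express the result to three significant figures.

R_B ≈ 4.89 MΩ

In a two-way split, I_A/I_total = R_B/(R_A + R_B).
With f = 0.3116, R_B = R_A · f/(1−f) = 10.8 × 0.4527 = 4.889 MΩ.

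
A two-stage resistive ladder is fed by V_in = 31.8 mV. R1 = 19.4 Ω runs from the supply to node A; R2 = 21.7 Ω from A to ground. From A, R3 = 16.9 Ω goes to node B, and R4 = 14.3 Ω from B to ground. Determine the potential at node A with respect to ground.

V_A ≈ 12.6 mV

The second stage (R3 + R4 = 31.20 Ω) loads node A in parallel with R2.
R2 ‖ (R3+R4) = 12.80 Ω.
V_A = 31.8 × 12.80/(19.4 + 12.80) = 12.64 mV.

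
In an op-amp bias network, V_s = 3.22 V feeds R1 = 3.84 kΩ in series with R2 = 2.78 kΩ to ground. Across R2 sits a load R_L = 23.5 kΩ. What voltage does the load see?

The load sits in parallel with R2, giving an effective lower resistance R2' = R2·R_L/(R2+R_L) = 2.486 kΩ.
Voltage divider with the loaded lower leg: V_out = 3.22 × 2.486/(3.84 + 2.486) = 3.22 × 0.3930 = 1.265 V.
(Unloaded it would be 1.35 V; the load pulls it down.)

V_out ≈ 1.27 V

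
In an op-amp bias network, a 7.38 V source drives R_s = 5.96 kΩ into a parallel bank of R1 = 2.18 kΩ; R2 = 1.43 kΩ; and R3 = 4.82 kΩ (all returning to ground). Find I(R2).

Equivalent of the parallel group: R_p = 0.7323 kΩ.
Node voltage V_A = V_DC · R_p/(R_s + R_p) = 7.38 × 0.1094 = 0.8076 V.
I(R2) = V_A / R2 = 0.8076/1.43 = 0.5647 mA.

I ≈ 0.565 mA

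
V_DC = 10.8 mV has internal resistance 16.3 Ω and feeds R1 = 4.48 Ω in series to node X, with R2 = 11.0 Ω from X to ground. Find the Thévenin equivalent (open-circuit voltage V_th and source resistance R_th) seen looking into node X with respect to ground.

R1' = 16.3 + 4.48 = 20.78 Ω (source resistance + R1).
With X open, the divider is unloaded: V_th = 10.8 × 11.0/31.78 = 3.738 mV.
Zeroing V_DC shorts the top of R1' to ground, so R_th = R1' ‖ R2 = 7.193 Ω.

V_th ≈ 3.74 mV, R_th ≈ 7.19 Ω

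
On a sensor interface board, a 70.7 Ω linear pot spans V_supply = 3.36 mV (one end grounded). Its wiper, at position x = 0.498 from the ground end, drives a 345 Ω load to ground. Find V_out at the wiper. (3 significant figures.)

V_out ≈ 1.59 mV

Lower segment x·R_p = 35.21 Ω; upper segment (1−x)·R_p = 35.49 Ω.
(x·R_p) ‖ R_L = 31.95 Ω.
V_out = 3.36 × 31.95/(35.49 + 31.95) = 1.592 mV.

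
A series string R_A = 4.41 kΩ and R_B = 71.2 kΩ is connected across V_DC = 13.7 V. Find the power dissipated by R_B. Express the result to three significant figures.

Series current I = V_DC/ΣR = 13.7/75.61 = 0.1812 mA.
V(R_B) = I·R = 12.90 V; P = V·I = 12.90 × 0.1812 = 2.338 mW.

P ≈ 2.34 mW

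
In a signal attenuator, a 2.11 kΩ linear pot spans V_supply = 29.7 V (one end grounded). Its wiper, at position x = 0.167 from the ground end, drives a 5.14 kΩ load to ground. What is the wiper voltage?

The pot divides into 1.758 kΩ above the wiper and 0.3524 kΩ below.
(x·R_p) ‖ R_L = 0.3298 kΩ.
V_out = 29.7 × 0.3298/(1.758 + 0.3298) = 4.692 V.

V_out ≈ 4.69 V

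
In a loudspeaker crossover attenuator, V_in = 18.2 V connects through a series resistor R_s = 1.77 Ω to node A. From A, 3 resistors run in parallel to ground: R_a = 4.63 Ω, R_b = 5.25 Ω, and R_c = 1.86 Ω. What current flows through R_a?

I ≈ 1.47 A

Equivalent of the parallel group: R_p = 1.059 Ω.
V_A = 18.2 × 1.059/2.829 = 6.814 V.
I(R_a) = V_A / R_a = 6.814/4.63 = 1.472 A.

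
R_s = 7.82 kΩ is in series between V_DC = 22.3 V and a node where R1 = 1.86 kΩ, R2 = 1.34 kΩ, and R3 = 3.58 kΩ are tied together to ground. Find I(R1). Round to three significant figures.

I ≈ 0.907 mA

Parallel bank: R_p = 1/(1/1.86 + 1/1.34 + 1/3.58) = 0.6397 kΩ.
V_A = 22.3 × 0.6397/8.460 = 1.686 V.
Branch current I = V_A/R1 = 1.686/1.86 = 0.9066 mA.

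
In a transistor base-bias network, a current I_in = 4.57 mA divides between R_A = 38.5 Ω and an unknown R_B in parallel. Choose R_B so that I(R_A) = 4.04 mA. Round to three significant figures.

R_B ≈ 293 Ω

Two-branch current divider: I_A = I_in · R_B/(R_A + R_B).
4.04/4.57 = R_B/(R_A + R_B) → R_B = R_A · (0.8840)/(1 − 0.8840) = 38.5 × 7.623 = 293.5 Ω.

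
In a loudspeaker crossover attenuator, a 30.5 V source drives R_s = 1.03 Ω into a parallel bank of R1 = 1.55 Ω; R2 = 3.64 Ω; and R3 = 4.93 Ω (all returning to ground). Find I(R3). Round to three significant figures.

I ≈ 2.87 A

Combine the parallel branches: R_p = (1/1.55 + 1/3.64 + 1/4.93)⁻¹ = 0.8907 Ω.
V_A by voltage divider: V_A = 30.5 × 0.8907/(1.03 + 0.8907) = 14.14 V.
I(R3) = V_A / R3 = 14.14/4.93 = 2.869 A.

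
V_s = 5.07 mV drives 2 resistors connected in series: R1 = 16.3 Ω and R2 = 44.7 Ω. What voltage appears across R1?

V ≈ 1.35 mV

ΣR = 16.3 + 44.7 = 61.00 Ω.
V = V_s · R/ΣR = 5.07 × 0.2672 = 1.355 mV.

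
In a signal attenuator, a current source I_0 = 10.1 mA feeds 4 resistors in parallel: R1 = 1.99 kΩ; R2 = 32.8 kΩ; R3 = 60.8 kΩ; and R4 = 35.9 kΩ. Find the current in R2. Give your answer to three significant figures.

ΣG = 1/1.99 + 1/32.8 + 1/60.8 + 1/35.9 = 0.5773.
By the current-divider rule, I = I_0 · G_k/ΣG = 10.1 × 0.05281 = 0.5334 mA.

I ≈ 0.533 mA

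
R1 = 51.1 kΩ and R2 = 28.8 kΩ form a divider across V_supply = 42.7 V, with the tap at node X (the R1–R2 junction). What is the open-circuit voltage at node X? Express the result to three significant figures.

V_th ≈ 15.4 V

V_th is the unloaded tap voltage: V_supply · R2/(R1+R2) = 42.7 × 0.3605 = 15.39 V.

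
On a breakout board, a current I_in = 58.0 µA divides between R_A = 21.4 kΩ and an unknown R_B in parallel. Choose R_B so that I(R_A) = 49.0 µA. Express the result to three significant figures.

In a two-way split, I_A/I_in = R_B/(R_A + R_B).
49.0/58.0 = R_B/(R_A + R_B) → R_B = R_A · (0.8448)/(1 − 0.8448) = 21.4 × 5.444 = 116.5 kΩ.

R_B ≈ 117 kΩ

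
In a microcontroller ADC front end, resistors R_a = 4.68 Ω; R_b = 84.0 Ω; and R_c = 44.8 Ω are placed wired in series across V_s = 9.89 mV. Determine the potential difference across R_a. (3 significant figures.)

V ≈ 0.347 mV

Series total: ΣR = 4.68 + 84.0 + 44.8 = 133.5 Ω.
V = V_s · R/ΣR = 9.89 × 0.03506 = 0.3468 mV.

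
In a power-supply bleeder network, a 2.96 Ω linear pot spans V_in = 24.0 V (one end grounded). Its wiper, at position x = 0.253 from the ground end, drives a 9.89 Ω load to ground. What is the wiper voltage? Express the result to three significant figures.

V_out ≈ 5.75 V

Split the track: R_lower = x·R_p = 0.7489 Ω, R_upper = (1−x)·R_p = 2.211 Ω.
R_L loads the lower segment: effective lower R = 0.6962 Ω.
V_out = 24.0 × 0.6962/(2.211 + 0.6962) = 5.747 V.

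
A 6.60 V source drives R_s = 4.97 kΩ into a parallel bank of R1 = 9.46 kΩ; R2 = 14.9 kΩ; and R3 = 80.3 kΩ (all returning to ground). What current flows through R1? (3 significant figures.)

I ≈ 0.363 mA

Parallel bank: R_p = 1/(1/9.46 + 1/14.9 + 1/80.3) = 5.397 kΩ.
Node voltage V_A = V_DC · R_p/(R_s + R_p) = 6.60 × 0.5206 = 3.436 V.
I(R1) = V_A / R1 = 3.436/9.46 = 0.3632 mA.
(Check via current divider: I_total = 0.6366 mA; share G_k/ΣG = 0.5705 → same result.)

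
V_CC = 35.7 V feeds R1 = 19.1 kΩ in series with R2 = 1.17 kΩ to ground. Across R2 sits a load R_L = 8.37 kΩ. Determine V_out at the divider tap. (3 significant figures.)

R2 ‖ R_L = (1.17 × 8.37)/(1.17 + 8.37) = 1.027 kΩ.
Now apply the divider: V_out = 35.7 × 0.05100 = 1.821 V.

V_out ≈ 1.82 V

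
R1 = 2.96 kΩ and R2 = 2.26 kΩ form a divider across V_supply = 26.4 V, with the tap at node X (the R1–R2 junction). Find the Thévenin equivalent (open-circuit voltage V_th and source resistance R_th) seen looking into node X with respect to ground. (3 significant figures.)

V_th is the unloaded tap voltage: V_supply · R2/(R1+R2) = 26.4 × 0.4330 = 11.43 V.
With V_supply suppressed (replaced by a short), R_th = R1 ‖ R2 = (2.960 × 2.26)/(2.960 + 2.26) = 1.282 kΩ.

V_th ≈ 11.4 V, R_th ≈ 1.28 kΩ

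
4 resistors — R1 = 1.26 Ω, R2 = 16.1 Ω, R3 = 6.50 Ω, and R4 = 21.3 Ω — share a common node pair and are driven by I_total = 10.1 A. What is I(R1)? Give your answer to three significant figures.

Total conductance ΣG = 1/1.26 + 1/16.1 + 1/6.50 + 1/21.3 = 1.057 (units of 1/Ω).
By the current-divider rule, I = I_total · G_k/ΣG = 10.1 × 0.7512 = 7.587 A.

I ≈ 7.59 A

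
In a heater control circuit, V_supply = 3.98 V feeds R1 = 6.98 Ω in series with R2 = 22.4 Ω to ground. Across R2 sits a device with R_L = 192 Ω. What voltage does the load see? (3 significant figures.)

The load sits in parallel with R2, giving an effective lower resistance R2' = R2·R_L/(R2+R_L) = 20.06 Ω.
Now apply the divider: V_out = 3.98 × 0.7419 = 2.953 V.

V_out ≈ 2.95 V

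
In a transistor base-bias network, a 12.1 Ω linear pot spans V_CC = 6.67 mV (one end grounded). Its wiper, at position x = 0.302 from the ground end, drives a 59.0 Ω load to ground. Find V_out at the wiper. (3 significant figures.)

V_out ≈ 1.93 mV

Lower segment x·R_p = 3.654 Ω; upper segment (1−x)·R_p = 8.446 Ω.
R_L loads the lower segment: effective lower R = 3.441 Ω.
Loaded-divider output: V_out = 6.67 × 0.2895 = 1.931 mV.
(Unloaded: V_out = x·V_CC = 2.01 mV.)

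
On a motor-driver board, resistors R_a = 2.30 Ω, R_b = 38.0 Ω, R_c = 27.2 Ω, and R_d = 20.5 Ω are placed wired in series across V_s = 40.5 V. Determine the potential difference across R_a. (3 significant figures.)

V ≈ 1.06 V

Total series resistance ΣR = 2.30 + 38.0 + 27.2 + 20.5 = 88.00 Ω.
By the voltage-divider rule, V = 40.5 × 2.300/88.00 = 1.059 V.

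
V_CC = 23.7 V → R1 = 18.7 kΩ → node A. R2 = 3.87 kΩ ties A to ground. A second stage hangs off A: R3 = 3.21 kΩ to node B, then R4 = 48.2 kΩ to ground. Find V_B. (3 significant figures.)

Looking into the second stage from A: R3 + R4 = 51.41 kΩ appears in parallel with R2.
R2 ‖ (R3+R4) = 3.599 kΩ.
First divider: V_A = V_CC · 3.599/(18.7 + 3.599) = 3.825 V.
Stage 2 is unloaded, so V_B = V_A · R4/(R3+R4) = 3.825 × 48.2/51.41 = 3.586 V.

V_B ≈ 3.59 V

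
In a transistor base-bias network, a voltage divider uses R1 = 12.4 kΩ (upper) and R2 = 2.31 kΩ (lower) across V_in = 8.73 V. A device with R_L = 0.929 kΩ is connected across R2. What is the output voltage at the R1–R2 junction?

First combine the lower leg with the load: R2 ‖ R_L = 0.6625 kΩ.
Voltage divider with the loaded lower leg: V_out = 8.73 × 0.6625/(12.4 + 0.6625) = 8.73 × 0.05072 = 0.4428 V.
(Unloaded it would be 1.37 V; the load pulls it down.)

V_out ≈ 0.443 V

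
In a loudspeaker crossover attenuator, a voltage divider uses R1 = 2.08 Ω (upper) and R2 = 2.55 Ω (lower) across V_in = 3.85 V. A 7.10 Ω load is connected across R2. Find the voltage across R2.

V_out ≈ 1.83 V

First combine the lower leg with the load: R2 ‖ R_L = 1.876 Ω.
Then V_out = V_in · R2'/(R1 + R2') = 3.85 × 1.876/3.956 = 1.826 V.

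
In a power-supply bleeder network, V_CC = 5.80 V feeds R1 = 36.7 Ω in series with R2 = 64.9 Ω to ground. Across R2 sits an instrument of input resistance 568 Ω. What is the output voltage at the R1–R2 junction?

First combine the lower leg with the load: R2 ‖ R_L = 58.24 Ω.
Voltage divider with the loaded lower leg: V_out = 5.80 × 58.24/(36.7 + 58.24) = 5.80 × 0.6135 = 3.558 V.

V_out ≈ 3.56 V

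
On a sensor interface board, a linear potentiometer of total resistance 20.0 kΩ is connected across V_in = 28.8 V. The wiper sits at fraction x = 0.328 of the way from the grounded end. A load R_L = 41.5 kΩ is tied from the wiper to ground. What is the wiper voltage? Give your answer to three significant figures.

Lower segment x·R_p = 6.560 kΩ; upper segment (1−x)·R_p = 13.44 kΩ.
Lower segment in parallel with the load: 6.560 ‖ 41.5 = 5.665 kΩ.
Then V_out = V_in · 5.665/(13.44 + 5.665) = 8.539 V.
(Unloaded: V_out = x·V_in = 9.45 V.)

V_out ≈ 8.54 V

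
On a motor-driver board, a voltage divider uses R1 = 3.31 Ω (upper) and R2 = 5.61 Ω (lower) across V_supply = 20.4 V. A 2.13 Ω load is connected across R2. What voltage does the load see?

The load sits in parallel with R2, giving an effective lower resistance R2' = R2·R_L/(R2+R_L) = 1.544 Ω.
Now apply the divider: V_out = 20.4 × 0.3181 = 6.489 V.
(Unloaded it would be 12.8 V; the load pulls it down.)

V_out ≈ 6.49 V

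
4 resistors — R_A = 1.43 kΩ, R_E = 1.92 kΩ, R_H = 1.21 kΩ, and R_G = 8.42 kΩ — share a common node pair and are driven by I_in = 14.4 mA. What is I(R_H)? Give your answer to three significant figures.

ΣG = 1/1.43 + 1/1.92 + 1/1.21 + 1/8.42 = 2.165.
By the current-divider rule, I = I_in · G_k/ΣG = 14.4 × 0.3817 = 5.496 mA.

I ≈ 5.50 mA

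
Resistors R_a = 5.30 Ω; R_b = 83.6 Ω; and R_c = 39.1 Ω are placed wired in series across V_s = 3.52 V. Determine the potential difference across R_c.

Total series resistance ΣR = 5.30 + 83.6 + 39.1 = 128.0 Ω.
By the voltage-divider rule, V = 3.52 × 39.10/128.0 = 1.075 V.

V ≈ 1.08 V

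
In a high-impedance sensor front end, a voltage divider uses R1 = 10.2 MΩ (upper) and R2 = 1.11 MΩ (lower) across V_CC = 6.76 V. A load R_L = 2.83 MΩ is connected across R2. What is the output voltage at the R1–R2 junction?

The load sits in parallel with R2, giving an effective lower resistance R2' = R2·R_L/(R2+R_L) = 0.7973 MΩ.
Voltage divider with the loaded lower leg: V_out = 6.76 × 0.7973/(10.2 + 0.7973) = 6.76 × 0.07250 = 0.4901 V.
(Unloaded it would be 0.663 V; the load pulls it down.)

V_out ≈ 0.490 V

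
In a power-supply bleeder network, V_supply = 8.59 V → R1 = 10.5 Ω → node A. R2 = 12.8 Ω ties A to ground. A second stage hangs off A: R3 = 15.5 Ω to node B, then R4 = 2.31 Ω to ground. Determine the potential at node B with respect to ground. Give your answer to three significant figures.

The second stage (R3 + R4 = 17.81 Ω) loads node A in parallel with R2.
Effective lower resistance at A: R2 ‖ 17.81 = 7.448 Ω.
So V_A = 8.59 × 0.4150 = 3.565 V.
Stage 2 is unloaded, so V_B = V_A · R4/(R3+R4) = 3.565 × 2.31/17.81 = 0.4623 V.

V_B ≈ 0.462 V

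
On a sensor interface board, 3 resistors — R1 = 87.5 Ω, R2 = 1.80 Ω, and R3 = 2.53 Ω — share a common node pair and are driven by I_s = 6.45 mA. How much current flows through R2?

Conductances: ΣG = 1/87.5 + 1/1.80 + 1/2.53 = 0.9622 (1/Ω).
R2 takes the fraction G_k/ΣG = 0.5556/0.9622 = 0.5774, so I = 6.45 × 0.5774 = 3.724 mA.

I ≈ 3.72 mA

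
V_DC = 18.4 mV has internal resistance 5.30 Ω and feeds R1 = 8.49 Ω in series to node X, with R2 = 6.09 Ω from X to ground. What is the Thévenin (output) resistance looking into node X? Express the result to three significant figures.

R1' = 5.30 + 8.49 = 13.79 Ω (source resistance + R1).
With V_DC suppressed (replaced by a short), R_th = R1' ‖ R2 = (13.79 × 6.09)/(13.79 + 6.09) = 4.224 Ω.

R_th ≈ 4.22 Ω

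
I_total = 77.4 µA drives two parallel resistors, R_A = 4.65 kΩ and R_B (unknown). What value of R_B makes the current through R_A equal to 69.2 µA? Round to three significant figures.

Two-branch current divider: I_A = I_total · R_B/(R_A + R_B).
69.2/77.4 = R_B/(R_A + R_B) → R_B = R_A · (0.8941)/(1 − 0.8941) = 4.65 × 8.439 = 39.24 kΩ.

R_B ≈ 39.2 kΩ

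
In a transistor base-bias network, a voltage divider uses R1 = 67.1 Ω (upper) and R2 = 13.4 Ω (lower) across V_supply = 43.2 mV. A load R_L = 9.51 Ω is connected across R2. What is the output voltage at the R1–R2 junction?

First combine the lower leg with the load: R2 ‖ R_L = 5.562 Ω.
Then V_out = V_supply · R2'/(R1 + R2') = 43.2 × 5.562/72.66 = 3.307 mV.
(Unloaded it would be 7.19 mV; the load pulls it down.)

V_out ≈ 3.31 mV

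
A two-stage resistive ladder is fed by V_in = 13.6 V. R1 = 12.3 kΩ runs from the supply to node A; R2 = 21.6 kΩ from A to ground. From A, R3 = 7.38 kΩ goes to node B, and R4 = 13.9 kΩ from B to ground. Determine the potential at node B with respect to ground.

V_B ≈ 4.14 V

Looking into the second stage from A: R3 + R4 = 21.28 kΩ appears in parallel with R2.
Effective lower resistance at A: R2 ‖ 21.28 = 10.72 kΩ.
V_A = 13.6 × 10.72/(12.3 + 10.72) = 6.333 V.
Stage 2 is unloaded, so V_B = V_A · R4/(R3+R4) = 6.333 × 13.9/21.28 = 4.137 V.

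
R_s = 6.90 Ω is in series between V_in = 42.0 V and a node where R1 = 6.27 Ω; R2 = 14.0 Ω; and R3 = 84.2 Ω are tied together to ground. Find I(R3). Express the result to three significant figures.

Combine the parallel branches: R_p = (1/6.27 + 1/14.0 + 1/84.2)⁻¹ = 4.119 Ω.
V_A = 42.0 × 4.119/11.02 = 15.70 V.
I(R3) = V_A / R3 = 15.70/84.2 = 0.1865 A.

I ≈ 0.186 A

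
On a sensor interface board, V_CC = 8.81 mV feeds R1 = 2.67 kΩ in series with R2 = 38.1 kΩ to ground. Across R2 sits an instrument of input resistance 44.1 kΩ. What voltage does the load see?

V_out ≈ 7.79 mV

The load sits in parallel with R2, giving an effective lower resistance R2' = R2·R_L/(R2+R_L) = 20.44 kΩ.
Then V_out = V_CC · R2'/(R1 + R2') = 8.81 × 20.44/23.11 = 7.792 mV.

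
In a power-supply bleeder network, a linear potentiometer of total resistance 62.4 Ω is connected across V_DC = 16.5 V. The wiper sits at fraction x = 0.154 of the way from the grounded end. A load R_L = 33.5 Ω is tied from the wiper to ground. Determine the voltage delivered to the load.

Lower segment x·R_p = 9.610 Ω; upper segment (1−x)·R_p = 52.79 Ω.
(x·R_p) ‖ R_L = 7.468 Ω.
V_out = 16.5 × 7.468/(52.79 + 7.468) = 2.045 V.
(Unloaded: V_out = x·V_DC = 2.54 V.)

V_out ≈ 2.04 V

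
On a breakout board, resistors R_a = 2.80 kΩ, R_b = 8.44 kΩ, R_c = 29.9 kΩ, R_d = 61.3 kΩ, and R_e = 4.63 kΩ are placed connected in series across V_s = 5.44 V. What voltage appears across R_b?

ΣR = 2.80 + 8.44 + 29.9 + 61.3 + 4.63 = 107.1 kΩ.
V = V_s · R/ΣR = 5.44 × 0.07883 = 0.4288 V.

V ≈ 0.429 V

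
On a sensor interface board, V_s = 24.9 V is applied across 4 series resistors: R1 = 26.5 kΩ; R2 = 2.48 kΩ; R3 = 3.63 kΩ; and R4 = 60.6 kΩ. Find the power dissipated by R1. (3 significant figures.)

The common current is I = 24.9/93.21 = 0.2671 mA.
P = I²R = 0.07136 × 26.5 = 1.891 mW.

P ≈ 1.89 mW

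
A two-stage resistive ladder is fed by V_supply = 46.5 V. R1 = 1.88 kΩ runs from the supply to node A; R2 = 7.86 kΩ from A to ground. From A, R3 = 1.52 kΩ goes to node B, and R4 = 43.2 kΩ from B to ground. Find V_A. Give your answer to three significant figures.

V_A ≈ 36.3 V

The second stage (R3 + R4 = 44.72 kΩ) loads node A in parallel with R2.
Effective lower resistance at A: R2 ‖ 44.72 = 6.685 kΩ.
First divider: V_A = V_supply · 6.685/(1.88 + 6.685) = 36.29 V.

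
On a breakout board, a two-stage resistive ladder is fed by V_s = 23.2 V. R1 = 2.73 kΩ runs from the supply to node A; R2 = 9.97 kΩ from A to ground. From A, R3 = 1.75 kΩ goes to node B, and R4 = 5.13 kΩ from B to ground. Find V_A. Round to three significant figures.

V_A ≈ 13.9 V

Looking into the second stage from A: R3 + R4 = 6.880 kΩ appears in parallel with R2.
Effective lower resistance at A: R2 ‖ 6.880 = 4.071 kΩ.
So V_A = 23.2 × 0.5986 = 13.89 V.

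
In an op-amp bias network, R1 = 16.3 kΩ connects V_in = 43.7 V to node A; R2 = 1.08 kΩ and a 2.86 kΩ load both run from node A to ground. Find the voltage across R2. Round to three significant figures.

The load sits in parallel with R2, giving an effective lower resistance R2' = R2·R_L/(R2+R_L) = 0.7840 kΩ.
Voltage divider with the loaded lower leg: V_out = 43.7 × 0.7840/(16.3 + 0.7840) = 43.7 × 0.04589 = 2.005 V.
(Unloaded it would be 2.72 V; the load pulls it down.)

V_out ≈ 2.01 V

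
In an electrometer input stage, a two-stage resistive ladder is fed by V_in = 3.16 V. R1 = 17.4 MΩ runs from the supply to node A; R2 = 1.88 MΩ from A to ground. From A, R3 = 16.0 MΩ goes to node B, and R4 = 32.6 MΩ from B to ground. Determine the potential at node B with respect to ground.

Looking into the second stage from A: R3 + R4 = 48.60 MΩ appears in parallel with R2.
Effective lower resistance at A: R2 ‖ 48.60 = 1.810 MΩ.
So V_A = 3.16 × 0.09422 = 0.2977 V.
Then the unloaded second divider: V_B = V_A × R4/(R3+R4) = 0.2977 × 0.6708 = 0.1997 V.

V_B ≈ 0.200 V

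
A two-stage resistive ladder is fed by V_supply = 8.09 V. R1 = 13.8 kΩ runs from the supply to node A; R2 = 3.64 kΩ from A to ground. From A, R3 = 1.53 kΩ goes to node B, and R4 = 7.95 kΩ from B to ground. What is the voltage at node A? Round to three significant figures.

V_A ≈ 1.30 V

Looking into the second stage from A: R3 + R4 = 9.480 kΩ appears in parallel with R2.
Effective lower resistance at A: R2 ‖ 9.480 = 2.630 kΩ.
V_A = 8.09 × 2.630/(13.8 + 2.630) = 1.295 V.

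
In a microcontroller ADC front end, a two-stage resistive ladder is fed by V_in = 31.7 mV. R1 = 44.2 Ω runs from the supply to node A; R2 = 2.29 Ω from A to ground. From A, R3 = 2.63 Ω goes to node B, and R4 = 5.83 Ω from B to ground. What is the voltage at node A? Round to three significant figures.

V_A ≈ 1.24 mV

The second stage (R3 + R4 = 8.460 Ω) loads node A in parallel with R2.
R2 ‖ (R3+R4) = 1.802 Ω.
So V_A = 31.7 × 0.03918 = 1.242 mV.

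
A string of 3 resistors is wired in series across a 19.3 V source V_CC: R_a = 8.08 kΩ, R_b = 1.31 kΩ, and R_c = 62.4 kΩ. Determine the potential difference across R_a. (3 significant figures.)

V ≈ 2.17 V

Series total: ΣR = 8.08 + 1.31 + 62.4 = 71.79 kΩ.
By the voltage-divider rule, V = 19.3 × 8.080/71.79 = 2.172 V.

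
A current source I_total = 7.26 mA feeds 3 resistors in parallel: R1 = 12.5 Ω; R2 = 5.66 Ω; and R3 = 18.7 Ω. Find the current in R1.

Total conductance ΣG = 1/12.5 + 1/5.66 + 1/18.7 = 0.3102 (units of 1/Ω).
Current divider: I(R1) = I_total · G_k/ΣG = 7.26 × (0.08000/0.3102) = 7.26 × 0.2579 = 1.873 mA.

I ≈ 1.87 mA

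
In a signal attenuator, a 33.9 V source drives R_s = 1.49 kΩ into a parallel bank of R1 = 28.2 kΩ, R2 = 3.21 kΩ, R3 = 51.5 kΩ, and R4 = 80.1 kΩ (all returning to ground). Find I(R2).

Combine the parallel branches: R_p = (1/28.2 + 1/3.21 + 1/51.5 + 1/80.1)⁻¹ = 2.639 kΩ.
Node voltage V_A = V_s · R_p/(R_s + R_p) = 33.9 × 0.6392 = 21.67 V.
I(R2) = V_A / R2 = 21.67/3.21 = 6.750 mA.

I ≈ 6.75 mA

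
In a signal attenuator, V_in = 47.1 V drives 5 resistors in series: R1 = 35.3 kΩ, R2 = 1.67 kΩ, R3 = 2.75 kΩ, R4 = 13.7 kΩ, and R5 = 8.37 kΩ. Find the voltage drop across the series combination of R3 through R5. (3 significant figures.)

V ≈ 18.9 V

Series total: ΣR = 35.3 + 1.67 + 2.75 + 13.7 + 8.37 = 61.79 kΩ.
R_{R3..R5} = 2.75 + 13.7 + 8.37 = 24.82 kΩ.
Voltage divider: V = V_in · (24.82 / 61.79) = 47.1 × 0.4017 = 18.92 V.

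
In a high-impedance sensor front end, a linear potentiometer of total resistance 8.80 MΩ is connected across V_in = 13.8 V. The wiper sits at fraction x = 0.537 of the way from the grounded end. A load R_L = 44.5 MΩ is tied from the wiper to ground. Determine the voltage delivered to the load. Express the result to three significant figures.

Lower segment x·R_p = 4.726 MΩ; upper segment (1−x)·R_p = 4.074 MΩ.
(x·R_p) ‖ R_L = 4.272 MΩ.
Loaded-divider output: V_out = 13.8 × 0.5118 = 7.063 V.
(Unloaded: V_out = x·V_in = 7.41 V.)

V_out ≈ 7.06 V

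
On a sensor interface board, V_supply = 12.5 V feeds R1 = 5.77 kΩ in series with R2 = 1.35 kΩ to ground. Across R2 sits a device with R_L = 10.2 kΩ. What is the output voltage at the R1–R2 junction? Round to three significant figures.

V_out ≈ 2.14 V

The load sits in parallel with R2, giving an effective lower resistance R2' = R2·R_L/(R2+R_L) = 1.192 kΩ.
Voltage divider with the loaded lower leg: V_out = 12.5 × 1.192/(5.77 + 1.192) = 12.5 × 0.1712 = 2.140 V.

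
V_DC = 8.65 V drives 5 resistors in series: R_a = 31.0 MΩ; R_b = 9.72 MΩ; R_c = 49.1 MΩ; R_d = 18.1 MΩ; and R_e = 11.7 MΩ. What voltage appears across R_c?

V ≈ 3.55 V

Series total: ΣR = 31.0 + 9.72 + 49.1 + 18.1 + 11.7 = 119.6 MΩ.
By the voltage-divider rule, V = 8.65 × 49.10/119.6 = 3.551 V.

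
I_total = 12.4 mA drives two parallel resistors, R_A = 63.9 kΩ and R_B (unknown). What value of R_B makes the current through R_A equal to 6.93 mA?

R_B ≈ 81.0 kΩ

Two-branch current divider: I_A = I_total · R_B/(R_A + R_B).
With f = 0.5589, R_B = R_A · f/(1−f) = 63.9 × 1.267 = 80.96 kΩ.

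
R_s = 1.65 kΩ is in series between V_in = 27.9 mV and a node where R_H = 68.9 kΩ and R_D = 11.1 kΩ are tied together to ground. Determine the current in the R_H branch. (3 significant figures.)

Equivalent of the parallel group: R_p = 9.560 kΩ.
V_A by voltage divider: V_A = 27.9 × 9.560/(1.65 + 9.560) = 23.79 mV.
I(R_H) = V_A / R_H = 23.79/68.9 = 0.3453 µA.

I ≈ 0.345 µA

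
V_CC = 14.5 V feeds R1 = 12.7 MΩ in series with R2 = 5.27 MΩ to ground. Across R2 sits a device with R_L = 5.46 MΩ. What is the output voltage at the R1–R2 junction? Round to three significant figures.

R2 ‖ R_L = (5.27 × 5.46)/(5.27 + 5.46) = 2.682 MΩ.
Now apply the divider: V_out = 14.5 × 0.1743 = 2.528 V.

V_out ≈ 2.53 V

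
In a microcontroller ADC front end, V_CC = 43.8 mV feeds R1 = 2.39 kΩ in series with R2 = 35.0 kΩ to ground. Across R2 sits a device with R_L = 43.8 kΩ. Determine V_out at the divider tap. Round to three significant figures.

First combine the lower leg with the load: R2 ‖ R_L = 19.45 kΩ.
Now apply the divider: V_out = 43.8 × 0.8906 = 39.01 mV.

V_out ≈ 39.0 mV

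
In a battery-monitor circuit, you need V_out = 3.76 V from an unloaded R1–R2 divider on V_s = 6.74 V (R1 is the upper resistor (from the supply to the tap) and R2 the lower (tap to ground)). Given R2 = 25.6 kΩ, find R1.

R1 ≈ 20.3 kΩ

The divider ratio is R2/(R1+R2) = 3.76/6.74 = 0.5579.
Rearranging, R1 = R2·(1−k)/k = 25.6 × 0.7926 = 20.29 kΩ.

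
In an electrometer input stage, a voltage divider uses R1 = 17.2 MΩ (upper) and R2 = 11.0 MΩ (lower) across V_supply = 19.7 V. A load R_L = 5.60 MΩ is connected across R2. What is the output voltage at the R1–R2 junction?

First combine the lower leg with the load: R2 ‖ R_L = 3.711 MΩ.
Now apply the divider: V_out = 19.7 × 0.1775 = 3.496 V.
(Unloaded it would be 7.68 V; the load pulls it down.)

V_out ≈ 3.50 V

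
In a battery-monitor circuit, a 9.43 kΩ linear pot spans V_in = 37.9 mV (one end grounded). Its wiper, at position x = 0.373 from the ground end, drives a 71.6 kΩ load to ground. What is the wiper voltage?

Split the track: R_lower = x·R_p = 3.517 kΩ, R_upper = (1−x)·R_p = 5.913 kΩ.
Lower segment in parallel with the load: 3.517 ‖ 71.6 = 3.353 kΩ.
Then V_out = V_in · 3.353/(5.913 + 3.353) = 13.71 mV.
(Unloaded: V_out = x·V_in = 14.1 mV.)

V_out ≈ 13.7 mV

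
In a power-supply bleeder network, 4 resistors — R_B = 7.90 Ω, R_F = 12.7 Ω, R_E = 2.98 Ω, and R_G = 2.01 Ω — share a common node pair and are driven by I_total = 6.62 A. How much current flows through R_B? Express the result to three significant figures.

Conductances: ΣG = 1/7.90 + 1/12.7 + 1/2.98 + 1/2.01 = 1.038 (1/Ω).
Current divider: I(R_B) = I_total · G_k/ΣG = 6.62 × (0.1266/1.038) = 6.62 × 0.1219 = 0.8070 A.

I ≈ 0.807 A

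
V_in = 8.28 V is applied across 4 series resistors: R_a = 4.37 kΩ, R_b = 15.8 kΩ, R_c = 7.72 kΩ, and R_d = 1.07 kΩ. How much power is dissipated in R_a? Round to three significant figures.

P ≈ 0.357 mW

Series current I = V_in/ΣR = 8.28/28.96 = 0.2859 mA.
P(R_a) = I²·R_a = (0.2859)² × 4.37 = 0.3572 mW.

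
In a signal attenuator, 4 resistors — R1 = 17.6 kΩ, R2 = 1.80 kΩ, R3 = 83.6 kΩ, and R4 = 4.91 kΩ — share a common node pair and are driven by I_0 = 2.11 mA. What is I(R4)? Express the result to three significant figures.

I ≈ 0.519 mA

ΣG = 1/17.6 + 1/1.80 + 1/83.6 + 1/4.91 = 0.8280.
R4 takes the fraction G_k/ΣG = 0.2037/0.8280 = 0.2460, so I = 2.11 × 0.2460 = 0.5190 mA.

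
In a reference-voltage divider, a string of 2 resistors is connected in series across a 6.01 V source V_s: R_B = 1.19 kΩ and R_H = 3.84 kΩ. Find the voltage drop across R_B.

Total series resistance ΣR = 1.19 + 3.84 = 5.030 kΩ.
V = V_s · R/ΣR = 6.01 × 0.2366 = 1.422 V.

V ≈ 1.42 V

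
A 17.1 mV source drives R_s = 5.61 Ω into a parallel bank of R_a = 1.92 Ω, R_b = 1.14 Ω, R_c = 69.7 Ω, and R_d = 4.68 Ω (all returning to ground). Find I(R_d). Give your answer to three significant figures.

Parallel bank: R_p = 1/(1/1.92 + 1/1.14 + 1/69.7 + 1/4.68) = 0.6150 Ω.
Node voltage V_A = V_s · R_p/(R_s + R_p) = 17.1 × 0.09879 = 1.689 mV.
I(R_d) = V_A / R_d = 1.689/4.68 = 0.3610 mA.
(Equivalently: I_total = 2.747 mA, then current-divider fraction G_k/ΣG = 0.1314.)

I ≈ 0.361 mA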